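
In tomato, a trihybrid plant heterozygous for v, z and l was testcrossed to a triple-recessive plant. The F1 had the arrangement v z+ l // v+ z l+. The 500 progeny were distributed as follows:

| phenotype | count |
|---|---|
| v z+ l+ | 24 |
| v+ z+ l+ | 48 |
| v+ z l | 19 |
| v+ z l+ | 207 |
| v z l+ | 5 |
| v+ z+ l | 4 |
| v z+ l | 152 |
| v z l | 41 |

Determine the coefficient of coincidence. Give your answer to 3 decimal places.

0.883

The two rarest classes, v+ z+ l and v z l+, are the double crossovers. Comparing them with the parentals, only the v allele has switched, so v is the middle locus and the order is l – v – z.
l–v: (43 + 9)/500 = 0.1040; v–z: (89 + 9)/500 = 0.1960.
Expected DCO frequency = 0.1040 × 0.1960 ≈ 0.02038; observed = 9/500 ≈ 0.01800.
Coefficient of coincidence = 0.01800/0.02038 ≈ 0.883.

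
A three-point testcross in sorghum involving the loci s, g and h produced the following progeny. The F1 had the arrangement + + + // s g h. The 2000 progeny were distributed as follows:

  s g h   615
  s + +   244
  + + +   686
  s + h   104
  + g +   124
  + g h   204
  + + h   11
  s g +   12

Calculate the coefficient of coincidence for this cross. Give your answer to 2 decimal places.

0.39

The two rarest classes, + + h and s g +, are the double crossovers. Comparing them with the parentals, only the h allele has switched, so h is the middle locus and the order is g – h – s.
g–h: (228 + 23)/2000 = 0.1255; h–s: (448 + 23)/2000 = 0.2355.
Expected DCO frequency = 0.1255 × 0.2355 ≈ 0.02956; observed = 23/2000 ≈ 0.01150.
Coefficient of coincidence = 0.01150/0.02956 ≈ 0.39.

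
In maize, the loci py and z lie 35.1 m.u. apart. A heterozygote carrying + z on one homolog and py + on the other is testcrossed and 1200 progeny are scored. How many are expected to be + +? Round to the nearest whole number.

A map distance of 35.1 m.u. corresponds to a recombination frequency of 0.351.
The F1 is + z / py +, so + + is a recombinant gamete class with expected frequency r/2 = 0.351/2 = 0.1755.
Expected number = 0.1755 × 1200 = 210.60 ≈ 211.

211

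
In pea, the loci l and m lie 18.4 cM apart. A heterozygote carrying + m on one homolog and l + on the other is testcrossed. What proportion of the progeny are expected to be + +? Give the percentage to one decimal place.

A map distance of 18.4 cM corresponds to a recombination frequency of 0.184.
The F1 is + m / l +, so + + is a recombinant gamete class with expected frequency r/2 = 0.184/2 = 0.0920.
That is 0.0920 = 9.2% of the progeny.

9.2%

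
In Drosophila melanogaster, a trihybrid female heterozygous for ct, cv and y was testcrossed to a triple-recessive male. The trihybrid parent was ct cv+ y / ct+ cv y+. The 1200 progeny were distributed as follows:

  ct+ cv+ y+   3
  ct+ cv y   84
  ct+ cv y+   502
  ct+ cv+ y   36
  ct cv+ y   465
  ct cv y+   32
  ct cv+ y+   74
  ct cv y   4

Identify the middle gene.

cv

The two rarest classes, ct cv y and ct+ cv+ y+, are the double crossovers. Comparing them with the parentals, only the cv allele has switched, so cv is the middle locus and the order is y – cv – ct.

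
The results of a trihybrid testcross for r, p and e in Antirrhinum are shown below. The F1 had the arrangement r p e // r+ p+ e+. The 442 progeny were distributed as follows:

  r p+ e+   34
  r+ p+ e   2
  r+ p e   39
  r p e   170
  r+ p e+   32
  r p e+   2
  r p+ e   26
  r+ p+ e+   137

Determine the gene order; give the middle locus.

The two rarest classes, r p e+ and r+ p+ e, are the double crossovers. Comparing them with the parentals, only the e allele has switched, so e is the middle locus and the order is r – e – p.

e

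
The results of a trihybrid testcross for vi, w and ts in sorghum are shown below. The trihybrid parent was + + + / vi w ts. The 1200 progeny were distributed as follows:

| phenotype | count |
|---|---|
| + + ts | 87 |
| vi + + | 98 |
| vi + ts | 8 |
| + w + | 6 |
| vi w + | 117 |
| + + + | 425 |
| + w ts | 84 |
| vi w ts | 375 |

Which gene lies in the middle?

w

The two rarest classes, + w + and vi + ts, are the double crossovers. Comparing them with the parentals, only the w allele has switched, so w is the middle locus and the order is ts – w – vi.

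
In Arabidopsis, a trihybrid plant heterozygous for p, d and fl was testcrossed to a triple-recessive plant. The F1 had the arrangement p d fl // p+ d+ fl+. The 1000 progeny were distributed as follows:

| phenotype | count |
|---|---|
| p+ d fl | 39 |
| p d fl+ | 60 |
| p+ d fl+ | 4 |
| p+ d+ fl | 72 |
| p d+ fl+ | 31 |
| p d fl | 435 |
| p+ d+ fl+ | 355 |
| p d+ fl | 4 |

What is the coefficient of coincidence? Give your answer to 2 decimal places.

0.73

The two rarest classes, p d+ fl and p+ d fl+, are the double crossovers. Comparing them with the parentals, only the d allele has switched, so d is the middle locus and the order is fl – d – p.
fl–d: (132 + 8)/1000 = 0.1400; d–p: (70 + 8)/1000 = 0.0780.
Expected DCO frequency = 0.1400 × 0.0780 ≈ 0.01092; observed = 8/1000 ≈ 0.00800.
Coefficient of coincidence = 0.00800/0.01092 ≈ 0.73.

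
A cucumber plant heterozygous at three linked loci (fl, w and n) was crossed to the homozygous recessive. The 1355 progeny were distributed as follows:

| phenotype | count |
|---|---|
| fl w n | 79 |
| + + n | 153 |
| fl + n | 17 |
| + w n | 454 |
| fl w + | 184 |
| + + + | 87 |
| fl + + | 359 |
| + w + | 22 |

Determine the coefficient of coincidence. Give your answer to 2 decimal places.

The two most frequent reciprocal classes, + w n and fl + +, are the parental types, so the F1 was + w n / fl + +.
The two rarest classes, + w + and fl + n, are the double crossovers. Comparing them with the parentals, only the n allele has switched, so n is the middle locus and the order is fl – n – w.
fl–n: (166 + 39)/1355 = 0.1513; n–w: (337 + 39)/1355 = 0.2775.
Expected DCO frequency = 0.1513 × 0.2775 ≈ 0.04199; observed = 39/1355 ≈ 0.02878.
Coefficient of coincidence = 0.02878/0.04199 ≈ 0.69.

0.69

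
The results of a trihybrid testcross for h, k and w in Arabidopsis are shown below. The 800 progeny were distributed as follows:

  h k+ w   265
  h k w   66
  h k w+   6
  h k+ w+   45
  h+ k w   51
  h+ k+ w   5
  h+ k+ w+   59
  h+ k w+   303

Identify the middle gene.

h

The two most frequent reciprocal classes, h+ k w+ and h k+ w, are the parental types, so the F1 was h+ k w+ / h k+ w.
The two rarest classes, h k w+ and h+ k+ w, are the double crossovers. Comparing them with the parentals, only the h allele has switched, so h is the middle locus and the order is w – h – k.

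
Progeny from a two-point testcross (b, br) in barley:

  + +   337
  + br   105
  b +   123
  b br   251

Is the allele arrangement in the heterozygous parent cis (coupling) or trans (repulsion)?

The two most frequent classes are + + (337) and b br (251); these are the parental (non-recombinant) types.
So the F1 carried + + on one chromosome and b br on the other — the recessive alleles are on the same chromosome (cis / coupling).

cis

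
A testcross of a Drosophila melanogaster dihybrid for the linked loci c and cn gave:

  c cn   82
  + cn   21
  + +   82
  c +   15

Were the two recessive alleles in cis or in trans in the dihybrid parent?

The two most frequent classes are + + (82) and c cn (82); these are the parental (non-recombinant) types.
So the F1 carried + + on one chromosome and c cn on the other — the recessive alleles are on the same chromosome (cis / coupling).

cis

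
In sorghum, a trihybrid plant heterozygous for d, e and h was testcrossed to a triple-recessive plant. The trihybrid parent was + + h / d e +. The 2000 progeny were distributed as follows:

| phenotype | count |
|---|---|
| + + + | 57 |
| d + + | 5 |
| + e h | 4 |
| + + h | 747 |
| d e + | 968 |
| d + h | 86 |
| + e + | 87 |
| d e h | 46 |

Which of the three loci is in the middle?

e

The two rarest classes, + e h and d + +, are the double crossovers. Comparing them with the parentals, only the e allele has switched, so e is the middle locus and the order is d – e – h.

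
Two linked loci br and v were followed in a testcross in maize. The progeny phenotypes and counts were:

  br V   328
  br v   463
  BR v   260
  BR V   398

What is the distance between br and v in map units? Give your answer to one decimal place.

The two most frequent classes, BR V (398) and br v (463), are the parental types, so the F1 was BR V / br v.
The recombinant classes are BR v and br V: 260 + 328 = 588.
Recombination frequency = 588/1449 = 0.4058 ≈ 40.6%, i.e. 40.6 map units.

40.6 map units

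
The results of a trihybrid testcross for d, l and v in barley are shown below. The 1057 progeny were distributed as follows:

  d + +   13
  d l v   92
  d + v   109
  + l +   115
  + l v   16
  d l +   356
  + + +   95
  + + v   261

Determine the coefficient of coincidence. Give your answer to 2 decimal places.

The two most frequent reciprocal classes, + + v and d l +, are the parental types, so the F1 was + + v / d l +.
The two rarest classes, + l v and d + +, are the double crossovers. Comparing them with the parentals, only the l allele has switched, so l is the middle locus and the order is d – l – v.
d–l: (224 + 29)/1057 = 0.2394; l–v: (187 + 29)/1057 = 0.2044.
Expected DCO frequency = 0.2394 × 0.2044 ≈ 0.04893; observed = 29/1057 ≈ 0.02744.
Coefficient of coincidence = 0.02744/0.04893 ≈ 0.56.

0.56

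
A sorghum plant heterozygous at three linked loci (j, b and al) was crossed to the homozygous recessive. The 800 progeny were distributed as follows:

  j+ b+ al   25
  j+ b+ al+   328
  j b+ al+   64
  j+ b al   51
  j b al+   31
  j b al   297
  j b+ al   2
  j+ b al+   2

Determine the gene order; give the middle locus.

The two most frequent reciprocal classes, j+ b+ al+ and j b al, are the parental types, so the F1 was j+ b+ al+ / j b al.
The two rarest classes, j+ b al+ and j b+ al, are the double crossovers. Comparing them with the parentals, only the b allele has switched, so b is the middle locus and the order is j – b – al.

b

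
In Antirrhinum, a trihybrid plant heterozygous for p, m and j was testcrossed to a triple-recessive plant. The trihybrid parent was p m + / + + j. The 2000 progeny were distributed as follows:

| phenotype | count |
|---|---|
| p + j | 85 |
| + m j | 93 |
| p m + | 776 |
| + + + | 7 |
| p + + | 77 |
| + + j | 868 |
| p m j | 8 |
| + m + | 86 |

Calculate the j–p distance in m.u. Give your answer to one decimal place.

9.3 m.u.

The two rarest classes, p m j and + + +, are the double crossovers. Comparing them with the parentals, only the j allele has switched, so j is the middle locus and the order is p – j – m.
Crossovers in the p–j interval produce the single-crossover classes + m + and p + j (86 + 85 = 171) plus the double crossovers (15).
RF(p–j) = (171 + 15) / 2000 = 186/2000 = 0.0930 → 9.3 m.u.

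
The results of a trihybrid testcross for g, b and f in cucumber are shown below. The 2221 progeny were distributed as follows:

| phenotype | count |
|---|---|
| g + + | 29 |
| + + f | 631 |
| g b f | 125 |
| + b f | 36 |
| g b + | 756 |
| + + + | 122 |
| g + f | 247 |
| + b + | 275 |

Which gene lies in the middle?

b

The two most frequent reciprocal classes, g b + and + + f, are the parental types, so the F1 was g b + / + + f.
The two rarest classes, g + + and + b f, are the double crossovers. Comparing them with the parentals, only the b allele has switched, so b is the middle locus and the order is g – b – f.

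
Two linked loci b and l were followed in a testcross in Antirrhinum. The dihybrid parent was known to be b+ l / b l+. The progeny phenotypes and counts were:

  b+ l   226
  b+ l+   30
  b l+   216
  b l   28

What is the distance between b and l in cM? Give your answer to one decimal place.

The recombinant classes are b+ l+ and b l: 30 + 28 = 58.
Recombination frequency = 58/500 = 0.1160 ≈ 11.6%, i.e. 11.6 cM.

11.6 cM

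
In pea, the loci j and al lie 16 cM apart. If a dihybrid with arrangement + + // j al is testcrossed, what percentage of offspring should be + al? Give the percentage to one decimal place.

8.0%

A map distance of 16 cM corresponds to a recombination frequency of 0.160.
The F1 is + + / j al, so + al is a recombinant gamete class with expected frequency r/2 = 0.160/2 = 0.0800.
That is 0.0800 = 8.0% of the progeny.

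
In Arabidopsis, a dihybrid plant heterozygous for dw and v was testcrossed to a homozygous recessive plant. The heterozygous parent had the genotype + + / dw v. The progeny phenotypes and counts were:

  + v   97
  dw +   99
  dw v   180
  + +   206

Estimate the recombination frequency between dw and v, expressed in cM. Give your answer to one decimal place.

The recombinant classes are + v and dw +: 97 + 99 = 196.
Recombination frequency = 196/582 = 0.3368 ≈ 33.7%, i.e. 33.7 cM.

33.7 cM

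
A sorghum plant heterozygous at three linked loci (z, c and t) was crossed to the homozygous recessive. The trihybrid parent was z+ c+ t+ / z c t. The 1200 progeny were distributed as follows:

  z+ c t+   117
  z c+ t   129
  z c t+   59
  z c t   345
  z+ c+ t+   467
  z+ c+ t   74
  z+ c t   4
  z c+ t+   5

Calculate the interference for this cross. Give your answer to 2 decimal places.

The two rarest classes, z c+ t+ and z+ c t, are the double crossovers. Comparing them with the parentals, only the z allele has switched, so z is the middle locus and the order is c – z – t.
c–z: (246 + 9)/1200 = 0.2125; z–t: (133 + 9)/1200 = 0.1183.
Expected DCO frequency = 0.2125 × 0.1183 ≈ 0.02514; observed = 9/1200 ≈ 0.00750.
Coefficient of coincidence = 0.00750/0.02514 ≈ 0.30; interference = 1 − 0.30 = 0.70.

0.70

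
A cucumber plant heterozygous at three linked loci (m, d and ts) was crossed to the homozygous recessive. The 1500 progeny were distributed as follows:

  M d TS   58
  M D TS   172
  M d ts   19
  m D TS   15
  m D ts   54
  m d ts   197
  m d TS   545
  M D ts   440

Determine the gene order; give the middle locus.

d

The two most frequent reciprocal classes, M D ts and m d TS, are the parental types, so the F1 was M D ts / m d TS.
The two rarest classes, M d ts and m D TS, are the double crossovers. Comparing them with the parentals, only the d allele has switched, so d is the middle locus and the order is m – d – ts.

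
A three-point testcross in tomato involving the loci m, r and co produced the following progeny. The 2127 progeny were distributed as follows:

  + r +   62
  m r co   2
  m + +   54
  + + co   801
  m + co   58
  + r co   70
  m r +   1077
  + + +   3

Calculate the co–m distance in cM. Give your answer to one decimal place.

The two most frequent reciprocal classes, + + co and m r +, are the parental types, so the F1 was + + co / m r +.
The two rarest classes, + + + and m r co, are the double crossovers. Comparing them with the parentals, only the co allele has switched, so co is the middle locus and the order is r – co – m.
Crossovers in the co–m interval produce the single-crossover classes m + co and + r + (58 + 62 = 120) plus the double crossovers (5).
RF(co–m) = (120 + 5) / 2127 = 125/2127 = 0.0588 → 5.9 cM.

5.9 cM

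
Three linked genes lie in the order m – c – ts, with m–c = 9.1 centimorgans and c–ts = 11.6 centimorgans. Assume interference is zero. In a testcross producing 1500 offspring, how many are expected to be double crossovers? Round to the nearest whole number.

16

Map distances give recombination frequencies of 0.091 and 0.116 for the two intervals.
With no interference, expected double-crossover frequency = 0.091 × 0.116 = 0.01056.
Expected number = 0.01056 × 1500 = 15.83 ≈ 16.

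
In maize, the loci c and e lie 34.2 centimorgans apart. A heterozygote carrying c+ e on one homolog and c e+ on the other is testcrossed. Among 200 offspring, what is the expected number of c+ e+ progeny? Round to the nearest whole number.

A map distance of 34.2 centimorgans corresponds to a recombination frequency of 0.342.
The F1 is c+ e / c e+, so c+ e+ is a recombinant gamete class with expected frequency r/2 = 0.342/2 = 0.1710.
Expected number = 0.1710 × 200 = 34.20 ≈ 34.

34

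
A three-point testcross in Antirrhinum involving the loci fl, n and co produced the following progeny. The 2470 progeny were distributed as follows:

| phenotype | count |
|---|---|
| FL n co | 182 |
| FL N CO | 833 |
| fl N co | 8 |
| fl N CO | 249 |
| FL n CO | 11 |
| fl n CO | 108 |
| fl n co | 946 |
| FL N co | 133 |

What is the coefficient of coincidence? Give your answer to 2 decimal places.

0.40

The two most frequent reciprocal classes, fl n co and FL N CO, are the parental types, so the F1 was fl n co / FL N CO.
The two rarest classes, fl N co and FL n CO, are the double crossovers. Comparing them with the parentals, only the n allele has switched, so n is the middle locus and the order is co – n – fl.
co–n: (241 + 19)/2470 = 0.1053; n–fl: (431 + 19)/2470 = 0.1822.
Expected DCO frequency = 0.1053 × 0.1822 ≈ 0.01919; observed = 19/2470 ≈ 0.00769.
Coefficient of coincidence = 0.00769/0.01919 ≈ 0.40.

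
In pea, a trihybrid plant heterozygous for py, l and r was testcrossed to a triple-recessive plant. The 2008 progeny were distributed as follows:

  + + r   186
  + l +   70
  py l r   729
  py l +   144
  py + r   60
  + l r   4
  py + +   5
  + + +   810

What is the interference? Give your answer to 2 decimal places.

0.62

The two most frequent reciprocal classes, py l r and + + +, are the parental types, so the F1 was py l r / + + +.
The two rarest classes, + l r and py + +, are the double crossovers. Comparing them with the parentals, only the py allele has switched, so py is the middle locus and the order is r – py – l.
r–py: (330 + 9)/2008 = 0.1688; py–l: (130 + 9)/2008 = 0.0692.
Expected DCO frequency = 0.1688 × 0.0692 ≈ 0.01168; observed = 9/2008 ≈ 0.00448.
Coefficient of coincidence = 0.00448/0.01168 ≈ 0.38; interference = 1 − 0.38 = 0.62.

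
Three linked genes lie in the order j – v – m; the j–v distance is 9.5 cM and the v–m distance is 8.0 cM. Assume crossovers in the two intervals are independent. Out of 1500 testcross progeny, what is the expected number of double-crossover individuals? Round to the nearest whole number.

11

Map distances give recombination frequencies of 0.095 and 0.080 for the two intervals.
With no interference, expected double-crossover frequency = 0.095 × 0.080 = 0.00760.
Expected number = 0.00760 × 1500 = 11.40 ≈ 11.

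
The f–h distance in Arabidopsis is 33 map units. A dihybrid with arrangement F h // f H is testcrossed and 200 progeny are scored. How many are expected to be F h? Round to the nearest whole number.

A map distance of 33 map units corresponds to a recombination frequency of 0.330.
The F1 is F h / f H, so F h is a parental gamete class with expected frequency (1 − r)/2 = 0.670/2 = 0.3350.
Expected number = 0.3350 × 200 = 67.00 ≈ 67.

67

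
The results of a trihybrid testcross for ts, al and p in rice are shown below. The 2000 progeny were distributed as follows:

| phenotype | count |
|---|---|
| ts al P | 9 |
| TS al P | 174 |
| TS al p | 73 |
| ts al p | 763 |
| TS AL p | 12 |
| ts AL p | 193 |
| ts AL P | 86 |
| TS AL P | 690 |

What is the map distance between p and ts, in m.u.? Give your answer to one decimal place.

9.0 m.u.

The two most frequent reciprocal classes, ts al p and TS AL P, are the parental types, so the F1 was ts al p / TS AL P.
The two rarest classes, ts al P and TS AL p, are the double crossovers. Comparing them with the parentals, only the p allele has switched, so p is the middle locus and the order is ts – p – al.
Crossovers in the ts–p interval produce the single-crossover classes TS al p and ts AL P (73 + 86 = 159) plus the double crossovers (21).
RF(ts–p) = (159 + 21) / 2000 = 180/2000 = 0.0900 → 9.0 m.u.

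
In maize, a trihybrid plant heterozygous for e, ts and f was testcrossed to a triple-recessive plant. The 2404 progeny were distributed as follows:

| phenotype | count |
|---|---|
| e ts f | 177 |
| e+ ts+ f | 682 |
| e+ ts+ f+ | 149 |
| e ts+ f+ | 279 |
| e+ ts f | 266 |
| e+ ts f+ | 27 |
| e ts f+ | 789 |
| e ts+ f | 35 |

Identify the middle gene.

e

The two most frequent reciprocal classes, e ts f+ and e+ ts+ f, are the parental types, so the F1 was e ts f+ / e+ ts+ f.
The two rarest classes, e+ ts f+ and e ts+ f, are the double crossovers. Comparing them with the parentals, only the e allele has switched, so e is the middle locus and the order is f – e – ts.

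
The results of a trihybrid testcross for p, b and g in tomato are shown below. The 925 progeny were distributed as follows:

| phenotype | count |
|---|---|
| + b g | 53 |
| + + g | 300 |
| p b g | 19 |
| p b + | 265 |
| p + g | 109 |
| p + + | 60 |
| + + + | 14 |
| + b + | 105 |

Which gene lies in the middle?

g

The two most frequent reciprocal classes, p b + and + + g, are the parental types, so the F1 was p b + / + + g.
The two rarest classes, p b g and + + +, are the double crossovers. Comparing them with the parentals, only the g allele has switched, so g is the middle locus and the order is p – g – b.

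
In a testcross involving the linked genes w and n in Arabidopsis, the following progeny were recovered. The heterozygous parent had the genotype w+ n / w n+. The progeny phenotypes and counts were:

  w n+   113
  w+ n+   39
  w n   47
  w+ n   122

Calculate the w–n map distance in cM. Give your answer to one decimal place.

26.8 cM

The recombinant classes are w+ n+ and w n: 39 + 47 = 86.
Recombination frequency = 86/321 = 0.2679 ≈ 26.8%, i.e. 26.8 cM.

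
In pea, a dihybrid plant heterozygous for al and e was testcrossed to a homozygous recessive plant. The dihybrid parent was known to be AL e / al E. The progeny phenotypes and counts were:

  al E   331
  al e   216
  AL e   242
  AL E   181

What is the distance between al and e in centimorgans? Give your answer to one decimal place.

40.9 centimorgans

The recombinant classes are AL E and al e: 181 + 216 = 397.
Recombination frequency = 397/970 = 0.4093 ≈ 40.9%, i.e. 40.9 centimorgans.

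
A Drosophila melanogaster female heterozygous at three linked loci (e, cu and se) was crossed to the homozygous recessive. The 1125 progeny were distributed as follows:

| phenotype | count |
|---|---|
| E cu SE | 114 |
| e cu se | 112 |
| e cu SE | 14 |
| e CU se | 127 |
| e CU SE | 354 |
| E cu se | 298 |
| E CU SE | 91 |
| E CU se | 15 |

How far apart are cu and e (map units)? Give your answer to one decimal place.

20.6 map units

The two most frequent reciprocal classes, E cu se and e CU SE, are the parental types, so the F1 was E cu se / e CU SE.
The two rarest classes, E CU se and e cu SE, are the double crossovers. Comparing them with the parentals, only the cu allele has switched, so cu is the middle locus and the order is se – cu – e.
Crossovers in the cu–e interval produce the single-crossover classes e cu se and E CU SE (112 + 91 = 203) plus the double crossovers (29).
RF(cu–e) = (203 + 29) / 1125 = 232/1125 = 0.2062 → 20.6 map units.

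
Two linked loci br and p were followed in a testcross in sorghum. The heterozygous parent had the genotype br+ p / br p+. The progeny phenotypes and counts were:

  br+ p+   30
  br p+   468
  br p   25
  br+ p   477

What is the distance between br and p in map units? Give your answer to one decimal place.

The recombinant classes are br+ p+ and br p: 30 + 25 = 55.
Recombination frequency = 55/1000 = 0.0550 ≈ 5.5%, i.e. 5.5 map units.

5.5 map units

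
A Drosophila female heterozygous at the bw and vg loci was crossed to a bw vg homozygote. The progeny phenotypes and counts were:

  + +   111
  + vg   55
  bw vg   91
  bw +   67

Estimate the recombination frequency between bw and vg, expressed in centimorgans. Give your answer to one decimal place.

37.7 centimorgans

The two most frequent classes, + + (111) and bw vg (91), are the parental types, so the F1 was + + / bw vg.
The recombinant classes are + vg and bw +: 55 + 67 = 122.
Recombination frequency = 122/324 = 0.3765 ≈ 37.7%, i.e. 37.7 centimorgans.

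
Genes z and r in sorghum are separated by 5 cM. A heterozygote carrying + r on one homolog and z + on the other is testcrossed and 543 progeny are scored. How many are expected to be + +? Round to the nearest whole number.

A map distance of 5 cM corresponds to a recombination frequency of 0.050.
The F1 is + r / z +, so + + is a recombinant gamete class with expected frequency r/2 = 0.050/2 = 0.0250.
Expected number = 0.0250 × 543 = 13.58 ≈ 14.

14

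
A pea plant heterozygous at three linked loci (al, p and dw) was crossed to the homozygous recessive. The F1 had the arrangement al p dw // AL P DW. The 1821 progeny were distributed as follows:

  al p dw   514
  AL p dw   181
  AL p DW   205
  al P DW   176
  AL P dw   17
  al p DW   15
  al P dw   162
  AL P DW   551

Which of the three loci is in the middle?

dw

The two rarest classes, al p DW and AL P dw, are the double crossovers. Comparing them with the parentals, only the dw allele has switched, so dw is the middle locus and the order is al – dw – p.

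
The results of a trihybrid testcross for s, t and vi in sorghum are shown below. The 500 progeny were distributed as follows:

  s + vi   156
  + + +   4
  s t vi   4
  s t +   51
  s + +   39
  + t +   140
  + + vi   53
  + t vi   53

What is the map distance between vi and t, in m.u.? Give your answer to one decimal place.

The two most frequent reciprocal classes, + t + and s + vi, are the parental types, so the F1 was + t + / s + vi.
The two rarest classes, + + + and s t vi, are the double crossovers. Comparing them with the parentals, only the t allele has switched, so t is the middle locus and the order is s – t – vi.
Crossovers in the t–vi interval produce the single-crossover classes + t vi and s + + (53 + 39 = 92) plus the double crossovers (8).
RF(t–vi) = (92 + 8) / 500 = 100/500 = 0.2000 → 20.0 m.u.

20.0 m.u.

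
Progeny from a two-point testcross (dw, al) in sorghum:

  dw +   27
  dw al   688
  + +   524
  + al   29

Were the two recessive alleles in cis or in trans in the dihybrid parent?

The two most frequent classes are + + (524) and dw al (688); these are the parental (non-recombinant) types.
So the F1 carried + + on one chromosome and dw al on the other — the recessive alleles are on the same chromosome (cis / coupling).

cis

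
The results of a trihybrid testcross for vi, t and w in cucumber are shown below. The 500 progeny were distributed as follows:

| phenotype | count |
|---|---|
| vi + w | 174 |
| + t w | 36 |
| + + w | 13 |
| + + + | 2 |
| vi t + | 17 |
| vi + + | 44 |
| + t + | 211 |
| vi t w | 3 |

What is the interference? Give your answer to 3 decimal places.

The two most frequent reciprocal classes, + t + and vi + w, are the parental types, so the F1 was + t + / vi + w.
The two rarest classes, + + + and vi t w, are the double crossovers. Comparing them with the parentals, only the t allele has switched, so t is the middle locus and the order is w – t – vi.
w–t: (80 + 5)/500 = 0.1700; t–vi: (30 + 5)/500 = 0.0700.
Expected DCO frequency = 0.1700 × 0.0700 ≈ 0.01190; observed = 5/500 ≈ 0.01000.
Coefficient of coincidence = 0.01000/0.01190 ≈ 0.840; interference = 1 − 0.840 = 0.160.

0.160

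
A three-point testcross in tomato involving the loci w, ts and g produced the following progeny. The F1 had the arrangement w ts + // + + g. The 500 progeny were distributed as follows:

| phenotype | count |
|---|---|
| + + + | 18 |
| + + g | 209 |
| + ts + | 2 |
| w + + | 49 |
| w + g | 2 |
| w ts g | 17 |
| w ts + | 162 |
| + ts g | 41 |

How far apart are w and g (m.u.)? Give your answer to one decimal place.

7.8 m.u.

The two rarest classes, + ts + and w + g, are the double crossovers. Comparing them with the parentals, only the w allele has switched, so w is the middle locus and the order is ts – w – g.
Crossovers in the w–g interval produce the single-crossover classes w ts g and + + + (17 + 18 = 35) plus the double crossovers (4).
RF(w–g) = (35 + 4) / 500 = 39/500 = 0.0780 → 7.8 m.u.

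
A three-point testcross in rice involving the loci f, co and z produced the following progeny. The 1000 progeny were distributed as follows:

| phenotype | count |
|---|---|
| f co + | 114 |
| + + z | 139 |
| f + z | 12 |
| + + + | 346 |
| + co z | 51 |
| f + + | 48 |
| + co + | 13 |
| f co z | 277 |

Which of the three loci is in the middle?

The two most frequent reciprocal classes, + + + and f co z, are the parental types, so the F1 was + + + / f co z.
The two rarest classes, + co + and f + z, are the double crossovers. Comparing them with the parentals, only the co allele has switched, so co is the middle locus and the order is f – co – z.

co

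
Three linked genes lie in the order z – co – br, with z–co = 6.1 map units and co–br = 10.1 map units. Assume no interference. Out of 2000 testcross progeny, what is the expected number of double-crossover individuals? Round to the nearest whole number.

Map distances give recombination frequencies of 0.061 and 0.101 for the two intervals.
With no interference, expected double-crossover frequency = 0.061 × 0.101 = 0.00616.
Expected number = 0.00616 × 2000 = 12.32 ≈ 12.

12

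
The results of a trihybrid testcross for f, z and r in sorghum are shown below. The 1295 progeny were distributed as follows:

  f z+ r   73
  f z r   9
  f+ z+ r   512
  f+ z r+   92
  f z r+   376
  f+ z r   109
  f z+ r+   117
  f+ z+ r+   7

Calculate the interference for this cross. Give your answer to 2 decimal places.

The two most frequent reciprocal classes, f+ z+ r and f z r+, are the parental types, so the F1 was f+ z+ r / f z r+.
The two rarest classes, f+ z+ r+ and f z r, are the double crossovers. Comparing them with the parentals, only the r allele has switched, so r is the middle locus and the order is z – r – f.
z–r: (226 + 16)/1295 = 0.1869; r–f: (165 + 16)/1295 = 0.1398.
Expected DCO frequency = 0.1869 × 0.1398 ≈ 0.02613; observed = 16/1295 ≈ 0.01236.
Coefficient of coincidence = 0.01236/0.02613 ≈ 0.47; interference = 1 − 0.47 = 0.53.

0.53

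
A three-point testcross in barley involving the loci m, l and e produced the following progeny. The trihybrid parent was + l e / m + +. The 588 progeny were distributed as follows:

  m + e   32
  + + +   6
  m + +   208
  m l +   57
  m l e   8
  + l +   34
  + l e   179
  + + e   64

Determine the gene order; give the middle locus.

m

The two rarest classes, m l e and + + +, are the double crossovers. Comparing them with the parentals, only the m allele has switched, so m is the middle locus and the order is l – m – e.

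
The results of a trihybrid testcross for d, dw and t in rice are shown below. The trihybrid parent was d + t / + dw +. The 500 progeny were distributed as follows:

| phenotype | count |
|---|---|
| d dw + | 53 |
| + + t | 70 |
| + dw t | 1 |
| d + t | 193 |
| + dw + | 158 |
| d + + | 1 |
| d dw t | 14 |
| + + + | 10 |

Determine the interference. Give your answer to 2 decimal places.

0.69

The two rarest classes, d + + and + dw t, are the double crossovers. Comparing them with the parentals, only the t allele has switched, so t is the middle locus and the order is dw – t – d.
dw–t: (24 + 2)/500 = 0.0520; t–d: (123 + 2)/500 = 0.2500.
Expected DCO frequency = 0.0520 × 0.2500 ≈ 0.01300; observed = 2/500 ≈ 0.00400.
Coefficient of coincidence = 0.00400/0.01300 ≈ 0.31; interference = 1 − 0.31 = 0.69.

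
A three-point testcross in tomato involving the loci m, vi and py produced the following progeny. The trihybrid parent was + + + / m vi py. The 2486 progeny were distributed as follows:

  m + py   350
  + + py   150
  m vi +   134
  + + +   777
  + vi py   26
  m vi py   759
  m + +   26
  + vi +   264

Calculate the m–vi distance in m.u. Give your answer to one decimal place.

The two rarest classes, m + + and + vi py, are the double crossovers. Comparing them with the parentals, only the m allele has switched, so m is the middle locus and the order is py – m – vi.
Crossovers in the m–vi interval produce the single-crossover classes + vi + and m + py (264 + 350 = 614) plus the double crossovers (52).
RF(m–vi) = (614 + 52) / 2486 = 666/2486 = 0.2679 → 26.8 m.u.

26.8 m.u.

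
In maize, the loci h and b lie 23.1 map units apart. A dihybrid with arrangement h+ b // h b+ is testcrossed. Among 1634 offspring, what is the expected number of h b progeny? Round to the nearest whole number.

A map distance of 23.1 map units corresponds to a recombination frequency of 0.231.
The F1 is h+ b / h b+, so h b is a recombinant gamete class with expected frequency r/2 = 0.231/2 = 0.1155.
Expected number = 0.1155 × 1634 = 188.73 ≈ 189.

189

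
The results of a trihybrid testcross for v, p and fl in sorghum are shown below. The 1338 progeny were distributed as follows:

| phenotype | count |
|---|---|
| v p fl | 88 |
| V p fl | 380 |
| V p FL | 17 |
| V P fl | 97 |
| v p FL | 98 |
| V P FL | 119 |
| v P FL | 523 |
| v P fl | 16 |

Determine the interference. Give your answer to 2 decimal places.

0.19

The two most frequent reciprocal classes, V p fl and v P FL, are the parental types, so the F1 was V p fl / v P FL.
The two rarest classes, V p FL and v P fl, are the double crossovers. Comparing them with the parentals, only the fl allele has switched, so fl is the middle locus and the order is p – fl – v.
p–fl: (195 + 33)/1338 = 0.1704; fl–v: (207 + 33)/1338 = 0.1794.
Expected DCO frequency = 0.1704 × 0.1794 ≈ 0.03057; observed = 33/1338 ≈ 0.02466.
Coefficient of coincidence = 0.02466/0.03057 ≈ 0.81; interference = 1 − 0.81 = 0.19.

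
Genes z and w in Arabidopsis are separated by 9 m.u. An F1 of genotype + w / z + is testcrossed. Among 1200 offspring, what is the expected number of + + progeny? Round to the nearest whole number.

A map distance of 9 m.u. corresponds to a recombination frequency of 0.090.
The F1 is + w / z +, so + + is a recombinant gamete class with expected frequency r/2 = 0.090/2 = 0.0450.
Expected number = 0.0450 × 1200 = 54.00 ≈ 54.

54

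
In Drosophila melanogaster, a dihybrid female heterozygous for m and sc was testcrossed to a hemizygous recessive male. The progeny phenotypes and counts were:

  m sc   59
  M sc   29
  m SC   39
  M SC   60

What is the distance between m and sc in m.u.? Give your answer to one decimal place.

36.4 m.u.

The two most frequent classes, M SC (60) and m sc (59), are the parental types, so the F1 was M SC / m sc.
The recombinant classes are M sc and m SC: 29 + 39 = 68.
Recombination frequency = 68/187 = 0.3636 ≈ 36.4%, i.e. 36.4 m.u.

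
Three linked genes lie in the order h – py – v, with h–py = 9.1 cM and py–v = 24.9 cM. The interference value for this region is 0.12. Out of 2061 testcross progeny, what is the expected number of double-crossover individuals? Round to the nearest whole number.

Map distances give recombination frequencies of 0.091 and 0.249 for the two intervals.
With interference 0.12 (so coincidence = 0.88), expected double-crossover frequency = 0.091 × 0.249 × 0.88 = 0.01994.
Expected number = 0.01994 × 2061 = 41.10 ≈ 41.

41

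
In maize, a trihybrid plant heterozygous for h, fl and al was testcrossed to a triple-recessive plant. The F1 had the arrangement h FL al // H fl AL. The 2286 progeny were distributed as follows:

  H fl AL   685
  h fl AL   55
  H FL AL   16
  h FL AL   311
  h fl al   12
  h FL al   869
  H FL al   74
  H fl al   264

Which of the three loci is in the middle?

fl

The two rarest classes, h fl al and H FL AL, are the double crossovers. Comparing them with the parentals, only the fl allele has switched, so fl is the middle locus and the order is h – fl – al.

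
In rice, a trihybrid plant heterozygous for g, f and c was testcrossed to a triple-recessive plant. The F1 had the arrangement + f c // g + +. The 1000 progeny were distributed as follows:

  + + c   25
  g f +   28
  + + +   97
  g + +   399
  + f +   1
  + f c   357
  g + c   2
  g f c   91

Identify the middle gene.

c

The two rarest classes, + f + and g + c, are the double crossovers. Comparing them with the parentals, only the c allele has switched, so c is the middle locus and the order is f – c – g.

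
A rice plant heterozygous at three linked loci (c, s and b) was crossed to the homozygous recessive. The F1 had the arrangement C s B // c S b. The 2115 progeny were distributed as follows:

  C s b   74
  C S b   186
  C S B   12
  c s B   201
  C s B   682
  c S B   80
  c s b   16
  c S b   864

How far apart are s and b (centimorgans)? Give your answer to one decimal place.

The two rarest classes, C S B and c s b, are the double crossovers. Comparing them with the parentals, only the s allele has switched, so s is the middle locus and the order is c – s – b.
Crossovers in the s–b interval produce the single-crossover classes C s b and c S B (74 + 80 = 154) plus the double crossovers (28).
RF(s–b) = (154 + 28) / 2115 = 182/2115 = 0.0861 → 8.6 centimorgans.

8.6 centimorgans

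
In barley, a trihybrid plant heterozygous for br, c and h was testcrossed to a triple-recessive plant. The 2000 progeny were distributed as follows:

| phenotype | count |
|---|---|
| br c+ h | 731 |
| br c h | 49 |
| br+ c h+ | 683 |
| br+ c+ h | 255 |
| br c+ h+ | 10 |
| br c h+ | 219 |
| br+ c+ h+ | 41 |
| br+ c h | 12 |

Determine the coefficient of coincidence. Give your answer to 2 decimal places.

0.79

The two most frequent reciprocal classes, br+ c h+ and br c+ h, are the parental types, so the F1 was br+ c h+ / br c+ h.
The two rarest classes, br+ c h and br c+ h+, are the double crossovers. Comparing them with the parentals, only the h allele has switched, so h is the middle locus and the order is br – h – c.
br–h: (474 + 22)/2000 = 0.2480; h–c: (90 + 22)/2000 = 0.0560.
Expected DCO frequency = 0.2480 × 0.0560 ≈ 0.01389; observed = 22/2000 ≈ 0.01100.
Coefficient of coincidence = 0.01100/0.01389 ≈ 0.79.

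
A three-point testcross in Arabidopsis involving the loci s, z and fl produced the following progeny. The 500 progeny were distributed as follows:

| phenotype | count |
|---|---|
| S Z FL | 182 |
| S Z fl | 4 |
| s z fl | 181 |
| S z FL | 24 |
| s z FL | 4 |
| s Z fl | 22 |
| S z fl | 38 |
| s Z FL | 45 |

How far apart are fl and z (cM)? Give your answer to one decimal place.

10.8 cM

The two most frequent reciprocal classes, S Z FL and s z fl, are the parental types, so the F1 was S Z FL / s z fl.
The two rarest classes, S Z fl and s z FL, are the double crossovers. Comparing them with the parentals, only the fl allele has switched, so fl is the middle locus and the order is z – fl – s.
Crossovers in the z–fl interval produce the single-crossover classes S z FL and s Z fl (24 + 22 = 46) plus the double crossovers (8).
RF(z–fl) = (46 + 8) / 500 = 54/500 = 0.1080 → 10.8 cM.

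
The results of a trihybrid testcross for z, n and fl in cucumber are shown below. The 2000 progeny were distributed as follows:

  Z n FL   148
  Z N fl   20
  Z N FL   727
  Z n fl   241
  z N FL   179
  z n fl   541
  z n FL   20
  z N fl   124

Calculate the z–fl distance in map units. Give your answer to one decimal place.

23.0 map units

The two most frequent reciprocal classes, Z N FL and z n fl, are the parental types, so the F1 was Z N FL / z n fl.
The two rarest classes, Z N fl and z n FL, are the double crossovers. Comparing them with the parentals, only the fl allele has switched, so fl is the middle locus and the order is n – fl – z.
Crossovers in the fl–z interval produce the single-crossover classes z N FL and Z n fl (179 + 241 = 420) plus the double crossovers (40).
RF(fl–z) = (420 + 40) / 2000 = 460/2000 = 0.2300 → 23.0 map units.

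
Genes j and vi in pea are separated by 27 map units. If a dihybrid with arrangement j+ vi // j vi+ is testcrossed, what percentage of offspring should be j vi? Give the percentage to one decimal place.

13.5%

A map distance of 27 map units corresponds to a recombination frequency of 0.270.
The F1 is j+ vi / j vi+, so j vi is a recombinant gamete class with expected frequency r/2 = 0.270/2 = 0.1350.
That is 0.1350 = 13.5% of the progeny.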